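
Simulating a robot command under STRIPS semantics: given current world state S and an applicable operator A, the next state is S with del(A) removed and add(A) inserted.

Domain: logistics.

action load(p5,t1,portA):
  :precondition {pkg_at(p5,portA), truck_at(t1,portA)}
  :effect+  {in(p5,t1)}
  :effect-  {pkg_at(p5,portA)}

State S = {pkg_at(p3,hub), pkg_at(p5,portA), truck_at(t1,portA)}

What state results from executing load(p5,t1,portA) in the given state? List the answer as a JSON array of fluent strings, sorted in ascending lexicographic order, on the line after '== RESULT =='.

Progress:
  pre ⊆ S: {pkg_at(p5,portA), truck_at(t1,portA)} ⊆ S  — applicable
  S \ del = {pkg_at(p3,hub), truck_at(t1,portA)}
  ∪ add   = {in(p5,t1), pkg_at(p3,hub), truck_at(t1,portA)}

== RESULT ==
["in(p5,t1)", "pkg_at(p3,hub)", "truck_at(t1,portA)"]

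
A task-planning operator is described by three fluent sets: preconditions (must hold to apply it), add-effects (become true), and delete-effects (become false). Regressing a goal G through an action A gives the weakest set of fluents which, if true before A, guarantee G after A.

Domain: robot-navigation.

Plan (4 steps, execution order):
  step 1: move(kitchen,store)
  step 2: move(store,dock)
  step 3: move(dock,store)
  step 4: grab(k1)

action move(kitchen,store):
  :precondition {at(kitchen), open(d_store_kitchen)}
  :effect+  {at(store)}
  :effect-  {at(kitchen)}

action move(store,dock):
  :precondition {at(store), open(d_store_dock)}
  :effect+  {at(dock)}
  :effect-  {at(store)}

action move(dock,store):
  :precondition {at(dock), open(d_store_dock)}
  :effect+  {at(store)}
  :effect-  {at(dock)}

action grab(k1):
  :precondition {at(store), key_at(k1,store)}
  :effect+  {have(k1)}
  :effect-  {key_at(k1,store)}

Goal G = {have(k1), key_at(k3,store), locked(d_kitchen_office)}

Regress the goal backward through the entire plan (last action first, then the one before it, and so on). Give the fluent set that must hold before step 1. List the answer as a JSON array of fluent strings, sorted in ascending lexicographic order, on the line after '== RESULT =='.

Work backward from the goal:
  through step 4 (grab(k1)): drop {have(k1)}, keep {key_at(k3,store), locked(d_kitchen_office)}, require {at(store), key_at(k1,store)}
    → {at(store), key_at(k1,store), key_at(k3,store), locked(d_kitchen_office)}
  through step 3 (move(dock,store)): drop {at(store)}, keep {key_at(k1,store), key_at(k3,store), locked(d_kitchen_office)}, require {at(dock), open(d_store_dock)}
    → {at(dock), key_at(k1,store), key_at(k3,store), locked(d_kitchen_office), open(d_store_dock)}
  through step 2 (move(store,dock)): drop {at(dock)}, keep {key_at(k1,store), key_at(k3,store), locked(d_kitchen_office), open(d_store_dock)}, require {at(store), open(d_store_dock)}
    → {at(store), key_at(k1,store), key_at(k3,store), locked(d_kitchen_office), open(d_store_dock)}
  through step 1 (move(kitchen,store)): drop {at(store)}, keep {key_at(k1,store), key_at(k3,store), locked(d_kitchen_office), open(d_store_dock)}, require {at(kitchen), open(d_store_kitchen)}
    → {at(kitchen), key_at(k1,store), key_at(k3,store), locked(d_kitchen_office), open(d_store_dock), open(d_store_kitchen)}

== RESULT ==
["at(kitchen)", "key_at(k1,store)", "key_at(k3,store)", "locked(d_kitchen_office)", "open(d_store_dock)", "open(d_store_kitchen)"]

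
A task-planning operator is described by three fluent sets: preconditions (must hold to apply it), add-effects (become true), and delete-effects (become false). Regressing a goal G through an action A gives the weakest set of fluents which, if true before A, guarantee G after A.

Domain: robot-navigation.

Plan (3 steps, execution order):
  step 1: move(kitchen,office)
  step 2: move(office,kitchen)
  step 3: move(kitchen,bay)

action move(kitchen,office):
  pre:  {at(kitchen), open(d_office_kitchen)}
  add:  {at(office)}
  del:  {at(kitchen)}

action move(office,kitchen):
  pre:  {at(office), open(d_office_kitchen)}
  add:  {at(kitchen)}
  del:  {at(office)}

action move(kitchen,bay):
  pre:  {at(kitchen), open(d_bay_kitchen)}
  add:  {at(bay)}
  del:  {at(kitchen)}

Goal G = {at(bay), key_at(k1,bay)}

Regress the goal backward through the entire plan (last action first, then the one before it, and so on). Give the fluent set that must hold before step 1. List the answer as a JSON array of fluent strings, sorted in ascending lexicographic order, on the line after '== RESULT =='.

Regress step by step:
  through step 3 (move(kitchen,bay)): drop {at(bay)}, keep {key_at(k1,bay)}, require {at(kitchen), open(d_bay_kitchen)}
    → {at(kitchen), key_at(k1,bay), open(d_bay_kitchen)}
  through step 2 (move(office,kitchen)): drop {at(kitchen)}, keep {key_at(k1,bay), open(d_bay_kitchen)}, require {at(office), open(d_office_kitchen)}
    → {at(office), key_at(k1,bay), open(d_bay_kitchen), open(d_office_kitchen)}
  through step 1 (move(kitchen,office)): drop {at(office)}, keep {key_at(k1,bay), open(d_bay_kitchen), open(d_office_kitchen)}, require {at(kitchen), open(d_office_kitchen)}
    → {at(kitchen), key_at(k1,bay), open(d_bay_kitchen), open(d_office_kitchen)}

== RESULT ==
["at(kitchen)", "key_at(k1,bay)", "open(d_bay_kitchen)", "open(d_office_kitchen)"]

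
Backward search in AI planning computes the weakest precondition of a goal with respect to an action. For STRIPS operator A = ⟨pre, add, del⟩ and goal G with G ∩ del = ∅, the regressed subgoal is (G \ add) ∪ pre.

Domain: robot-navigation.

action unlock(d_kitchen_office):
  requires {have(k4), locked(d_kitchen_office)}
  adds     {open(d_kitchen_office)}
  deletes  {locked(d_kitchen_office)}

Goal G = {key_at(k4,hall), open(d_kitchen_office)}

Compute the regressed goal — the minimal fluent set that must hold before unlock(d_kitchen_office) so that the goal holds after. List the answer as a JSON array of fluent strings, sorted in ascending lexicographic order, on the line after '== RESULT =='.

Compute (G \ add) ∪ pre:
  G ∩ del = {}  (empty — regression defined)
  G \ add = {key_at(k4,hall), open(d_kitchen_office)} \ {open(d_kitchen_office)} = {key_at(k4,hall)}
  ∪ pre   = {key_at(k4,hall)} ∪ {have(k4), locked(d_kitchen_office)}
          = {have(k4), key_at(k4,hall), locked(d_kitchen_office)}

== RESULT ==
["have(k4)", "key_at(k4,hall)", "locked(d_kitchen_office)"]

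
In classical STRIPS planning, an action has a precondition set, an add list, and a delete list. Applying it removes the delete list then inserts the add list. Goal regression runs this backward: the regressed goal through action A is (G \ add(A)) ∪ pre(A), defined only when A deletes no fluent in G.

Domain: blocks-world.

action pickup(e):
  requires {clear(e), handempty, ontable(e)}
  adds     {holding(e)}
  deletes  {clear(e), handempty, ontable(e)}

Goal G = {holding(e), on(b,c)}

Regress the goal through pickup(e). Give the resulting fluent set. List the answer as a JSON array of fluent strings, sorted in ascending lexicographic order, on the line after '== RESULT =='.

Compute (G \ add) ∪ pre:
  G ∩ del = {}  (empty — regression defined)
  G \ add = {holding(e), on(b,c)} \ {holding(e)} = {on(b,c)}
  ∪ pre   = {on(b,c)} ∪ {clear(e), handempty, ontable(e)}
          = {clear(e), handempty, on(b,c), ontable(e)}

== RESULT ==
["clear(e)", "handempty", "on(b,c)", "ontable(e)"]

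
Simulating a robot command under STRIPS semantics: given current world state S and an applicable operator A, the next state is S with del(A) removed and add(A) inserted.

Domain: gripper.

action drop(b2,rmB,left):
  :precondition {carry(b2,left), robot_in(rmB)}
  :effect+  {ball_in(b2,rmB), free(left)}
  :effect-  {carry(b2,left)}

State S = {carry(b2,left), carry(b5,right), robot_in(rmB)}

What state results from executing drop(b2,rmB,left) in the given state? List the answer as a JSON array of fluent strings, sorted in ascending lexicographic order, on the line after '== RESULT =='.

Progress:
  pre ⊆ S: {carry(b2,left), robot_in(rmB)} ⊆ S  — applicable
  S \ del = {carry(b5,right), robot_in(rmB)}
  ∪ add   = {ball_in(b2,rmB), carry(b5,right), free(left), robot_in(rmB)}

== RESULT ==
["ball_in(b2,rmB)", "carry(b5,right)", "free(left)", "robot_in(rmB)"]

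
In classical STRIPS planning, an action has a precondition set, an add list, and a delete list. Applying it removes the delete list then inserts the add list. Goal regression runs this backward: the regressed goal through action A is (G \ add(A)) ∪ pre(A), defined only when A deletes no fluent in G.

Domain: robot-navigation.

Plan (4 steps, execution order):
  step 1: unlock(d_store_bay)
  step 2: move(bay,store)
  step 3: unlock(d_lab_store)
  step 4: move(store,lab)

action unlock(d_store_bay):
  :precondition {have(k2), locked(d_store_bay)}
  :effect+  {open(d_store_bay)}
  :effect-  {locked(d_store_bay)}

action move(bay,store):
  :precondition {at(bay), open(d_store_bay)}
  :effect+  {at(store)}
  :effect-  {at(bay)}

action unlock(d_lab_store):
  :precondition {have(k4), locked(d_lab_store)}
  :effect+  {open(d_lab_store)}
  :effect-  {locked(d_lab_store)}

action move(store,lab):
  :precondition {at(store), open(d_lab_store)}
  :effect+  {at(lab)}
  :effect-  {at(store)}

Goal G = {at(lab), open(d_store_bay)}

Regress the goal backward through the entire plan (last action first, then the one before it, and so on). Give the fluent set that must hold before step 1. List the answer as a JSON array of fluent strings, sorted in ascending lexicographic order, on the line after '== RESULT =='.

Work backward from the goal:
  through step 4 (move(store,lab)): drop {at(lab)}, keep {open(d_store_bay)}, require {at(store), open(d_lab_store)}
    → {at(store), open(d_lab_store), open(d_store_bay)}
  through step 3 (unlock(d_lab_store)): drop {open(d_lab_store)}, keep {at(store), open(d_store_bay)}, require {have(k4), locked(d_lab_store)}
    → {at(store), have(k4), locked(d_lab_store), open(d_store_bay)}
  through step 2 (move(bay,store)): drop {at(store)}, keep {have(k4), locked(d_lab_store), open(d_store_bay)}, require {at(bay), open(d_store_bay)}
    → {at(bay), have(k4), locked(d_lab_store), open(d_store_bay)}
  through step 1 (unlock(d_store_bay)): drop {open(d_store_bay)}, keep {at(bay), have(k4), locked(d_lab_store)}, require {have(k2), locked(d_store_bay)}
    → {at(bay), have(k2), have(k4), locked(d_lab_store), locked(d_store_bay)}

== RESULT ==
["at(bay)", "have(k2)", "have(k4)", "locked(d_lab_store)", "locked(d_store_bay)"]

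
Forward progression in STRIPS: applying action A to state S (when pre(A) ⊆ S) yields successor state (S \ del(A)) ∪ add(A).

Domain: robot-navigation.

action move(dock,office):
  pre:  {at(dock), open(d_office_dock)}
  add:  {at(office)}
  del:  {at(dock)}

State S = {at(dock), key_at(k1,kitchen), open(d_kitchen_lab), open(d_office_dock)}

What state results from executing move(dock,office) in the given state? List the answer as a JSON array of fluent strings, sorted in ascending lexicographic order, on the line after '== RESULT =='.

Progress:
  pre ⊆ S: {at(dock), open(d_office_dock)} ⊆ S  — applicable
  S \ del = {key_at(k1,kitchen), open(d_kitchen_lab), open(d_office_dock)}
  ∪ add   = {at(office), key_at(k1,kitchen), open(d_kitchen_lab), open(d_office_dock)}

== RESULT ==
["at(office)", "key_at(k1,kitchen)", "open(d_kitchen_lab)", "open(d_office_dock)"]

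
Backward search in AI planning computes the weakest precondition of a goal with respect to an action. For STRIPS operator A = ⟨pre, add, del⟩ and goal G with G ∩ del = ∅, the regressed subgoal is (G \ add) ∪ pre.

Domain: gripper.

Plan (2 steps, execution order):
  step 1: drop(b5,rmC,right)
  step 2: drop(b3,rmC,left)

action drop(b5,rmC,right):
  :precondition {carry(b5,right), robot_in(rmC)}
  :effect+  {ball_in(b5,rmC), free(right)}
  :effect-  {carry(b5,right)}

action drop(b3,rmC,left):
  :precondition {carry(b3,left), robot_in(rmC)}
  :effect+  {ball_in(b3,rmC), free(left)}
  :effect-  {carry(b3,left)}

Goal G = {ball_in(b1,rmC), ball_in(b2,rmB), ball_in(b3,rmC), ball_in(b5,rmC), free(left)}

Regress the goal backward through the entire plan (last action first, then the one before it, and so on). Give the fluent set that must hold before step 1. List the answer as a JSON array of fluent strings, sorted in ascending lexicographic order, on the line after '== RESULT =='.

Work backward from the goal:
  through step 2 (drop(b3,rmC,left)): drop {ball_in(b3,rmC), free(left)}, keep {ball_in(b1,rmC), ball_in(b2,rmB), ball_in(b5,rmC)}, require {carry(b3,left), robot_in(rmC)}
    → {ball_in(b1,rmC), ball_in(b2,rmB), ball_in(b5,rmC), carry(b3,left), robot_in(rmC)}
  through step 1 (drop(b5,rmC,right)): drop {ball_in(b5,rmC)}, keep {ball_in(b1,rmC), ball_in(b2,rmB), carry(b3,left), robot_in(rmC)}, require {carry(b5,right), robot_in(rmC)}
    → {ball_in(b1,rmC), ball_in(b2,rmB), carry(b3,left), carry(b5,right), robot_in(rmC)}

== RESULT ==
["ball_in(b1,rmC)", "ball_in(b2,rmB)", "carry(b3,left)", "carry(b5,right)", "robot_in(rmC)"]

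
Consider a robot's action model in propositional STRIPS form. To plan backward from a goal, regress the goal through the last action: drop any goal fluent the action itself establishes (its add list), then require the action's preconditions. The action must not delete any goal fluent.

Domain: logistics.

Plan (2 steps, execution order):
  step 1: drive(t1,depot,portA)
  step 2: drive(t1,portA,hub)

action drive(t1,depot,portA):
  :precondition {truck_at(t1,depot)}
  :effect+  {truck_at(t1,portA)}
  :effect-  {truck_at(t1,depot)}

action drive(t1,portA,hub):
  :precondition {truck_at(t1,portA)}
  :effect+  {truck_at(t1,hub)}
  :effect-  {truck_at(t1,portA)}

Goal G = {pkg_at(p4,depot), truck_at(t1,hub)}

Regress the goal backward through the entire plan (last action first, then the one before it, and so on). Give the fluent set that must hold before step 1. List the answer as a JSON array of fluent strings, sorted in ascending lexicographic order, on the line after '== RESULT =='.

Regress step by step:
  through step 2 (drive(t1,portA,hub)): drop {truck_at(t1,hub)}, keep {pkg_at(p4,depot)}, require {truck_at(t1,portA)}
    → {pkg_at(p4,depot), truck_at(t1,portA)}
  through step 1 (drive(t1,depot,portA)): drop {truck_at(t1,portA)}, keep {pkg_at(p4,depot)}, require {truck_at(t1,depot)}
    → {pkg_at(p4,depot), truck_at(t1,depot)}

== RESULT ==
["pkg_at(p4,depot)", "truck_at(t1,depot)"]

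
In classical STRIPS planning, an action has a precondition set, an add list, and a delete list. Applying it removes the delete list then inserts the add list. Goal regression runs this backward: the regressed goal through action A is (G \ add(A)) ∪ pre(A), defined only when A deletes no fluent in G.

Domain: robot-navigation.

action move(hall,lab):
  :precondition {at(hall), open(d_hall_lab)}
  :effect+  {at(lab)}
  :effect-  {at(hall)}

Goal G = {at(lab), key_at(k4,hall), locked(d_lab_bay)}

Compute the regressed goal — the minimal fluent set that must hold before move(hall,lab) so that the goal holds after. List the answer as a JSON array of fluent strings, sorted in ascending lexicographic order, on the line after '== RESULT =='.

Compute (G \ add) ∪ pre:
  G ∩ del = {}  (empty — regression defined)
  G \ add = {at(lab), key_at(k4,hall), locked(d_lab_bay)} \ {at(lab)} = {key_at(k4,hall), locked(d_lab_bay)}
  ∪ pre   = {key_at(k4,hall), locked(d_lab_bay)} ∪ {at(hall), open(d_hall_lab)}
          = {at(hall), key_at(k4,hall), locked(d_lab_bay), open(d_hall_lab)}

== RESULT ==
["at(hall)", "key_at(k4,hall)", "locked(d_lab_bay)", "open(d_hall_lab)"]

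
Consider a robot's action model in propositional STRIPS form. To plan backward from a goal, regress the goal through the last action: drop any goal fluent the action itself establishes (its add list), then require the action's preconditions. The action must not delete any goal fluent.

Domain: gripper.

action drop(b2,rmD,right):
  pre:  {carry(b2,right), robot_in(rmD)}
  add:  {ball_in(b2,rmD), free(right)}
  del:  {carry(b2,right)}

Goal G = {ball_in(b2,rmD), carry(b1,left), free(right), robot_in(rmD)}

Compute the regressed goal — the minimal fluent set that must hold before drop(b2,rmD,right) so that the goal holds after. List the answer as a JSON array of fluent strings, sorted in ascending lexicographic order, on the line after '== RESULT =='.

Regress:
  G ∩ del = {}  (empty — regression defined)
  G \ add = {ball_in(b2,rmD), carry(b1,left), free(right), robot_in(rmD)} \ {ball_in(b2,rmD), free(right)} = {carry(b1,left), robot_in(rmD)}
  ∪ pre   = {carry(b1,left), robot_in(rmD)} ∪ {carry(b2,right), robot_in(rmD)}
          = {carry(b1,left), carry(b2,right), robot_in(rmD)}

== RESULT ==
["carry(b1,left)", "carry(b2,right)", "robot_in(rmD)"]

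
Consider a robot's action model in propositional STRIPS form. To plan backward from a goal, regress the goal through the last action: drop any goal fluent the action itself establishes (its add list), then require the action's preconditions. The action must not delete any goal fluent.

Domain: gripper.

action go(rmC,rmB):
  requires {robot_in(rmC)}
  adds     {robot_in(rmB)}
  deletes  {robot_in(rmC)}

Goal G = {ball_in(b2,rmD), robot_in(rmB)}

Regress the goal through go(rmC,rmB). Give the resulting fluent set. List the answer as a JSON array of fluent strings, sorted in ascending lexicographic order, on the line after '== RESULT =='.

Compute (G \ add) ∪ pre:
  G ∩ del = {}  (empty — regression defined)
  G \ add = {ball_in(b2,rmD), robot_in(rmB)} \ {robot_in(rmB)} = {ball_in(b2,rmD)}
  ∪ pre   = {ball_in(b2,rmD)} ∪ {robot_in(rmC)}
          = {ball_in(b2,rmD), robot_in(rmC)}

== RESULT ==
["ball_in(b2,rmD)", "robot_in(rmC)"]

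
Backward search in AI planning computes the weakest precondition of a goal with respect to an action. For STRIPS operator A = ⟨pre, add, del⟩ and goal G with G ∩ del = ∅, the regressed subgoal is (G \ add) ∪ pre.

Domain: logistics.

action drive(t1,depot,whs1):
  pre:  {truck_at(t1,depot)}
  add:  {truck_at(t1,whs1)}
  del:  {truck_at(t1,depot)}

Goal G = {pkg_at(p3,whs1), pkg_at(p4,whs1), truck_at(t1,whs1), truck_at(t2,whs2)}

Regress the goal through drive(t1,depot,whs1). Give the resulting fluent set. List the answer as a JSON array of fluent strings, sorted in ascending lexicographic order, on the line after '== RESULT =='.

Regress:
  G ∩ del = {}  (empty — regression defined)
  G \ add = {pkg_at(p3,whs1), pkg_at(p4,whs1), truck_at(t1,whs1), truck_at(t2,whs2)} \ {truck_at(t1,whs1)} = {pkg_at(p3,whs1), pkg_at(p4,whs1), truck_at(t2,whs2)}
  ∪ pre   = {pkg_at(p3,whs1), pkg_at(p4,whs1), truck_at(t2,whs2)} ∪ {truck_at(t1,depot)}
          = {pkg_at(p3,whs1), pkg_at(p4,whs1), truck_at(t1,depot), truck_at(t2,whs2)}

== RESULT ==
["pkg_at(p3,whs1)", "pkg_at(p4,whs1)", "truck_at(t1,depot)", "truck_at(t2,whs2)"]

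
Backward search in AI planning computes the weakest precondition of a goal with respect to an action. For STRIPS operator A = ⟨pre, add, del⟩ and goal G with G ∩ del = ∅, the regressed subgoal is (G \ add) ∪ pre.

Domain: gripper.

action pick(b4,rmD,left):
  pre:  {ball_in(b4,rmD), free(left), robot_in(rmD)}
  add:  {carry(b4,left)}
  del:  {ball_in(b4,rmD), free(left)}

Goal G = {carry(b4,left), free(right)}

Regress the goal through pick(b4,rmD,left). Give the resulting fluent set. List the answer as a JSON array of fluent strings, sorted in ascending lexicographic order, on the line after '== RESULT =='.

Regress:
  G ∩ del = {}  (empty — regression defined)
  G \ add = {carry(b4,left), free(right)} \ {carry(b4,left)} = {free(right)}
  ∪ pre   = {free(right)} ∪ {ball_in(b4,rmD), free(left), robot_in(rmD)}
          = {ball_in(b4,rmD), free(left), free(right), robot_in(rmD)}

== RESULT ==
["ball_in(b4,rmD)", "free(left)", "free(right)", "robot_in(rmD)"]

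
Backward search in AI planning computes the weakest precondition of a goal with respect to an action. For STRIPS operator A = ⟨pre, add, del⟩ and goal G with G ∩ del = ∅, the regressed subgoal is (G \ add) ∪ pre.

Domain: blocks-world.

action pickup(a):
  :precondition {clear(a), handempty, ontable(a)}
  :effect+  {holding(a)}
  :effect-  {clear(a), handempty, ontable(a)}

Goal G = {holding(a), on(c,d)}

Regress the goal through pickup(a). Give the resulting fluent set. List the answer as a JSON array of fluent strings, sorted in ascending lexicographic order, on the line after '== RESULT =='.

Compute (G \ add) ∪ pre:
  G ∩ del = {}  (empty — regression defined)
  G \ add = {holding(a), on(c,d)} \ {holding(a)} = {on(c,d)}
  ∪ pre   = {on(c,d)} ∪ {clear(a), handempty, ontable(a)}
          = {clear(a), handempty, on(c,d), ontable(a)}

== RESULT ==
["clear(a)", "handempty", "on(c,d)", "ontable(a)"]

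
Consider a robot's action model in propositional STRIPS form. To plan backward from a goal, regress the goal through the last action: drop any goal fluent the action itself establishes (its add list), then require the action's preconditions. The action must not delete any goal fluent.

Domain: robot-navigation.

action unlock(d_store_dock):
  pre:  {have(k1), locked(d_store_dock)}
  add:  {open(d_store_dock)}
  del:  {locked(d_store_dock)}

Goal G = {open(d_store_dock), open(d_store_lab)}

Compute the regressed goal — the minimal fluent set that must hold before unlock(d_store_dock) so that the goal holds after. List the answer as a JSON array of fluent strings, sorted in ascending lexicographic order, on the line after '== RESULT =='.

Compute (G \ add) ∪ pre:
  G ∩ del = {}  (empty — regression defined)
  G \ add = {open(d_store_dock), open(d_store_lab)} \ {open(d_store_dock)} = {open(d_store_lab)}
  ∪ pre   = {open(d_store_lab)} ∪ {have(k1), locked(d_store_dock)}
          = {have(k1), locked(d_store_dock), open(d_store_lab)}

== RESULT ==
["have(k1)", "locked(d_store_dock)", "open(d_store_lab)"]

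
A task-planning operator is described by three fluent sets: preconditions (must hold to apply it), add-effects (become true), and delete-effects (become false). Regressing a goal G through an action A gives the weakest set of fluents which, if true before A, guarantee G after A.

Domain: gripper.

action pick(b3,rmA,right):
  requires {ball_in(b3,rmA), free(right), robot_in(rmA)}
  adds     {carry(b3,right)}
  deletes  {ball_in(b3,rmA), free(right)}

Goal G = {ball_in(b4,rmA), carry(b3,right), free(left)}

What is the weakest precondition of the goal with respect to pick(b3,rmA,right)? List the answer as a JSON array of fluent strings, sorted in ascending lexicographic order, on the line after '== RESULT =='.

Regress:
  G ∩ del = {}  (empty — regression defined)
  G \ add = {ball_in(b4,rmA), carry(b3,right), free(left)} \ {carry(b3,right)} = {ball_in(b4,rmA), free(left)}
  ∪ pre   = {ball_in(b4,rmA), free(left)} ∪ {ball_in(b3,rmA), free(right), robot_in(rmA)}
          = {ball_in(b3,rmA), ball_in(b4,rmA), free(left), free(right), robot_in(rmA)}

== RESULT ==
["ball_in(b3,rmA)", "ball_in(b4,rmA)", "free(left)", "free(right)", "robot_in(rmA)"]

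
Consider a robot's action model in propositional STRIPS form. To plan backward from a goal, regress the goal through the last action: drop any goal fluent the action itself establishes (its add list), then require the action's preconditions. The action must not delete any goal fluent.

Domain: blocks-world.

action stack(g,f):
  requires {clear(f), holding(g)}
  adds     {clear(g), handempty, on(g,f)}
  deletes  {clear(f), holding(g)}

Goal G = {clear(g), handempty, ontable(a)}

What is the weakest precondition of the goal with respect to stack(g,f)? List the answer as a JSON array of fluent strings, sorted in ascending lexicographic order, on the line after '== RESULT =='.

Regress:
  G ∩ del = {}  (empty — regression defined)
  G \ add = {clear(g), handempty, ontable(a)} \ {clear(g), handempty, on(g,f)} = {ontable(a)}
  ∪ pre   = {ontable(a)} ∪ {clear(f), holding(g)}
          = {clear(f), holding(g), ontable(a)}

== RESULT ==
["clear(f)", "holding(g)", "ontable(a)"]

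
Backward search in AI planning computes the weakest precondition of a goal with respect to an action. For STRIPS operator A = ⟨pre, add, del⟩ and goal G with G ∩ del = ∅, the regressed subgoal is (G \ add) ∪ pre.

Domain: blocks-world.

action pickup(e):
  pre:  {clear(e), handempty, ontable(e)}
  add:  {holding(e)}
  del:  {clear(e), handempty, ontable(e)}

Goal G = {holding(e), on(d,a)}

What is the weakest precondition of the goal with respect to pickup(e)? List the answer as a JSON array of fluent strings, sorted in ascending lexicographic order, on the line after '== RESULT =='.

Regress:
  G ∩ del = {}  (empty — regression defined)
  G \ add = {holding(e), on(d,a)} \ {holding(e)} = {on(d,a)}
  ∪ pre   = {on(d,a)} ∪ {clear(e), handempty, ontable(e)}
          = {clear(e), handempty, on(d,a), ontable(e)}

== RESULT ==
["clear(e)", "handempty", "on(d,a)", "ontable(e)"]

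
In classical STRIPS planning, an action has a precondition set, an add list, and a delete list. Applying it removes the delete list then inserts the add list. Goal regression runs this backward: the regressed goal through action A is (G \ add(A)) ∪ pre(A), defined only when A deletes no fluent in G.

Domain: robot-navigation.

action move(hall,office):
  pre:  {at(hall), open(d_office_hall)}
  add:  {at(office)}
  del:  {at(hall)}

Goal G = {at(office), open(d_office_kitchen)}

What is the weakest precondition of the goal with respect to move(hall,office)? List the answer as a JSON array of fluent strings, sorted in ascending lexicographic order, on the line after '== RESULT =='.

Regress:
  G ∩ del = {}  (empty — regression defined)
  G \ add = {at(office), open(d_office_kitchen)} \ {at(office)} = {open(d_office_kitchen)}
  ∪ pre   = {open(d_office_kitchen)} ∪ {at(hall), open(d_office_hall)}
          = {at(hall), open(d_office_hall), open(d_office_kitchen)}

== RESULT ==
["at(hall)", "open(d_office_hall)", "open(d_office_kitchen)"]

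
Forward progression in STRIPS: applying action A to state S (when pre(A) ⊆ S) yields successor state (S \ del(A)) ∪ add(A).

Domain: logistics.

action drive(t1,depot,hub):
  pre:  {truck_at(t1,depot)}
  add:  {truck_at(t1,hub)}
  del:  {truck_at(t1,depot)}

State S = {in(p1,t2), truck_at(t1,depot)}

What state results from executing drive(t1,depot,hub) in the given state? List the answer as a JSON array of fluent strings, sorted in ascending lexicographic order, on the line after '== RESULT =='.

Progress:
  pre ⊆ S: {truck_at(t1,depot)} ⊆ S  — applicable
  S \ del = {in(p1,t2)}
  ∪ add   = {in(p1,t2), truck_at(t1,hub)}

== RESULT ==
["in(p1,t2)", "truck_at(t1,hub)"]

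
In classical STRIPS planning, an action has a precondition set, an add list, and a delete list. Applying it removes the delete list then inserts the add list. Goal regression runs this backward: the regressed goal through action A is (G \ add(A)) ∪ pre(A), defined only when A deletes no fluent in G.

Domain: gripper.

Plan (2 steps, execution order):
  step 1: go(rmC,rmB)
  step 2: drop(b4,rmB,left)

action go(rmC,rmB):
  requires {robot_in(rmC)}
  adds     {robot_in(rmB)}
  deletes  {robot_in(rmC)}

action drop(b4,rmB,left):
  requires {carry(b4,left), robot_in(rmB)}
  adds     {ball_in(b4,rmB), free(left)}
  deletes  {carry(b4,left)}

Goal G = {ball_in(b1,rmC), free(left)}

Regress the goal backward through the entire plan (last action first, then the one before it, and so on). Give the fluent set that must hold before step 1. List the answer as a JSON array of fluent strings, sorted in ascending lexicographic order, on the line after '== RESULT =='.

Work backward from the goal:
  through step 2 (drop(b4,rmB,left)): drop {free(left)}, keep {ball_in(b1,rmC)}, require {carry(b4,left), robot_in(rmB)}
    → {ball_in(b1,rmC), carry(b4,left), robot_in(rmB)}
  through step 1 (go(rmC,rmB)): drop {robot_in(rmB)}, keep {ball_in(b1,rmC), carry(b4,left)}, require {robot_in(rmC)}
    → {ball_in(b1,rmC), carry(b4,left), robot_in(rmC)}

== RESULT ==
["ball_in(b1,rmC)", "carry(b4,left)", "robot_in(rmC)"]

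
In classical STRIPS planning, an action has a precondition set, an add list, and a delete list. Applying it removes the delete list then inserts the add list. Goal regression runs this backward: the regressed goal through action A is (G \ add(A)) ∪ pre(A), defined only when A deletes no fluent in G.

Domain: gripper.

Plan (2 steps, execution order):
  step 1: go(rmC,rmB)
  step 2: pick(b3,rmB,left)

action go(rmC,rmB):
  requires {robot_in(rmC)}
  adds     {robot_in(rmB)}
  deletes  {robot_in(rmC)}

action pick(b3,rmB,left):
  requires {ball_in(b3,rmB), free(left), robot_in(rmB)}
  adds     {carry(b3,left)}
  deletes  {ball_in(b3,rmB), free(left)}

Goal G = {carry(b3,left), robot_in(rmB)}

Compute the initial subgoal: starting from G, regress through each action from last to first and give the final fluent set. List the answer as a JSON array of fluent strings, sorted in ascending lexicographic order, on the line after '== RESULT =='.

Regress step by step:
  through step 2 (pick(b3,rmB,left)): drop {carry(b3,left)}, keep {robot_in(rmB)}, require {ball_in(b3,rmB), free(left), robot_in(rmB)}
    → {ball_in(b3,rmB), free(left), robot_in(rmB)}
  through step 1 (go(rmC,rmB)): drop {robot_in(rmB)}, keep {ball_in(b3,rmB), free(left)}, require {robot_in(rmC)}
    → {ball_in(b3,rmB), free(left), robot_in(rmC)}

== RESULT ==
["ball_in(b3,rmB)", "free(left)", "robot_in(rmC)"]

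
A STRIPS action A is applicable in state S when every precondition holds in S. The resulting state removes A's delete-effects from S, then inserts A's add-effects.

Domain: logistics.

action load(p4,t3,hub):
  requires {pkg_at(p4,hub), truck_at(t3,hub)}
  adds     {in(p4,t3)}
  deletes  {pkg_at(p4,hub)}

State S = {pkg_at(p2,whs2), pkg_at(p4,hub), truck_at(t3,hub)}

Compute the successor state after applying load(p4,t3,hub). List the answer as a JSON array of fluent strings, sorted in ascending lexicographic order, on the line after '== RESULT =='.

Progress:
  pre ⊆ S: {pkg_at(p4,hub), truck_at(t3,hub)} ⊆ S  — applicable
  S \ del = {pkg_at(p2,whs2), truck_at(t3,hub)}
  ∪ add   = {in(p4,t3), pkg_at(p2,whs2), truck_at(t3,hub)}

== RESULT ==
["in(p4,t3)", "pkg_at(p2,whs2)", "truck_at(t3,hub)"]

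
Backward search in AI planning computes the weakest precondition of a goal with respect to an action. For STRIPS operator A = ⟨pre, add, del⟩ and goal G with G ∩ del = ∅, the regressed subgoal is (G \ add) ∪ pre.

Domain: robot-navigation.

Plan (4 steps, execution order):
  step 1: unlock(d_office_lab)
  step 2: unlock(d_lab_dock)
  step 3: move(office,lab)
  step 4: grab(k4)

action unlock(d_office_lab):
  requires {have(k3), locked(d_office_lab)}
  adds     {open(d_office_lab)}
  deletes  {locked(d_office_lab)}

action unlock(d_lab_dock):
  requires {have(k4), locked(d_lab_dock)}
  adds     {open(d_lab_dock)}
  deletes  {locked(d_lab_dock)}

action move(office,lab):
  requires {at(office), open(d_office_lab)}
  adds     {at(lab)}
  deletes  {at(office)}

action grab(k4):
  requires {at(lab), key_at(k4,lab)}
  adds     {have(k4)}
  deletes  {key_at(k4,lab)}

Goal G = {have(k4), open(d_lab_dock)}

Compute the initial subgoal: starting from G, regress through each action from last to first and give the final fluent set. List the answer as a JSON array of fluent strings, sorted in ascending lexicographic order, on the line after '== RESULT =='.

Work backward from the goal:
  through step 4 (grab(k4)): drop {have(k4)}, keep {open(d_lab_dock)}, require {at(lab), key_at(k4,lab)}
    → {at(lab), key_at(k4,lab), open(d_lab_dock)}
  through step 3 (move(office,lab)): drop {at(lab)}, keep {key_at(k4,lab), open(d_lab_dock)}, require {at(office), open(d_office_lab)}
    → {at(office), key_at(k4,lab), open(d_lab_dock), open(d_office_lab)}
  through step 2 (unlock(d_lab_dock)): drop {open(d_lab_dock)}, keep {at(office), key_at(k4,lab), open(d_office_lab)}, require {have(k4), locked(d_lab_dock)}
    → {at(office), have(k4), key_at(k4,lab), locked(d_lab_dock), open(d_office_lab)}
  through step 1 (unlock(d_office_lab)): drop {open(d_office_lab)}, keep {at(office), have(k4), key_at(k4,lab), locked(d_lab_dock)}, require {have(k3), locked(d_office_lab)}
    → {at(office), have(k3), have(k4), key_at(k4,lab), locked(d_lab_dock), locked(d_office_lab)}

== RESULT ==
["at(office)", "have(k3)", "have(k4)", "key_at(k4,lab)", "locked(d_lab_dock)", "locked(d_office_lab)"]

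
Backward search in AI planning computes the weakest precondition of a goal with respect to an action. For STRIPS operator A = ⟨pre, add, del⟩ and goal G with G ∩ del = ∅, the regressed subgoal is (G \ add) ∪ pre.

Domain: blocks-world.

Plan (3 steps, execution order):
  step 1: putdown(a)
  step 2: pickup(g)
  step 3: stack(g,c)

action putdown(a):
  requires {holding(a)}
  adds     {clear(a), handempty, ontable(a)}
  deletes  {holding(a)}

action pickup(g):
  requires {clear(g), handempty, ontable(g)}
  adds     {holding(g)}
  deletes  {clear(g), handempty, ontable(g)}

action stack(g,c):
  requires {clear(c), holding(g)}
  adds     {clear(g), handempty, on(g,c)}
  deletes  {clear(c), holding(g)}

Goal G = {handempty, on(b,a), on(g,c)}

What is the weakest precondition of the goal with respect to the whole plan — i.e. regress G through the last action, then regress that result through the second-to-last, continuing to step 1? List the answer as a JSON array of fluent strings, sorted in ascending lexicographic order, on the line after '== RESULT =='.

Work backward from the goal:
  through step 3 (stack(g,c)): drop {handempty, on(g,c)}, keep {on(b,a)}, require {clear(c), holding(g)}
    → {clear(c), holding(g), on(b,a)}
  through step 2 (pickup(g)): drop {holding(g)}, keep {clear(c), on(b,a)}, require {clear(g), handempty, ontable(g)}
    → {clear(c), clear(g), handempty, on(b,a), ontable(g)}
  through step 1 (putdown(a)): drop {handempty}, keep {clear(c), clear(g), on(b,a), ontable(g)}, require {holding(a)}
    → {clear(c), clear(g), holding(a), on(b,a), ontable(g)}

== RESULT ==
["clear(c)", "clear(g)", "holding(a)", "on(b,a)", "ontable(g)"]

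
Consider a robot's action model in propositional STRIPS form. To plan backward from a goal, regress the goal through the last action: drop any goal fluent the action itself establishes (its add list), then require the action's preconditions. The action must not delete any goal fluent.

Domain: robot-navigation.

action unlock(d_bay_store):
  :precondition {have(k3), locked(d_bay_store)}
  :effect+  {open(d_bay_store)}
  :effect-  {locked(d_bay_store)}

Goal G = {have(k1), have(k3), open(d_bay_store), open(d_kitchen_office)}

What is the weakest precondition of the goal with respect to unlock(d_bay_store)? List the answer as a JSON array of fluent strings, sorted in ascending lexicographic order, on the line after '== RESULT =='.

Compute (G \ add) ∪ pre:
  G ∩ del = {}  (empty — regression defined)
  G \ add = {have(k1), have(k3), open(d_bay_store), open(d_kitchen_office)} \ {open(d_bay_store)} = {have(k1), have(k3), open(d_kitchen_office)}
  ∪ pre   = {have(k1), have(k3), open(d_kitchen_office)} ∪ {have(k3), locked(d_bay_store)}
          = {have(k1), have(k3), locked(d_bay_store), open(d_kitchen_office)}

== RESULT ==
["have(k1)", "have(k3)", "locked(d_bay_store)", "open(d_kitchen_office)"]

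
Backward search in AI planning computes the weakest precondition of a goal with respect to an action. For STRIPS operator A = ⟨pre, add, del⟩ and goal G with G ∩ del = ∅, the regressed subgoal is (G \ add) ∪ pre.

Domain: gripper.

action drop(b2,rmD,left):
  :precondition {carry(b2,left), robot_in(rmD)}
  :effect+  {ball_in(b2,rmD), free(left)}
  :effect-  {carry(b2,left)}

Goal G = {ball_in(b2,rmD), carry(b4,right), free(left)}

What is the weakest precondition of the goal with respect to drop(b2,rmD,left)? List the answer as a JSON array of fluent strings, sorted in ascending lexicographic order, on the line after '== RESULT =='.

Compute (G \ add) ∪ pre:
  G ∩ del = {}  (empty — regression defined)
  G \ add = {ball_in(b2,rmD), carry(b4,right), free(left)} \ {ball_in(b2,rmD), free(left)} = {carry(b4,right)}
  ∪ pre   = {carry(b4,right)} ∪ {carry(b2,left), robot_in(rmD)}
          = {carry(b2,left), carry(b4,right), robot_in(rmD)}

== RESULT ==
["carry(b2,left)", "carry(b4,right)", "robot_in(rmD)"]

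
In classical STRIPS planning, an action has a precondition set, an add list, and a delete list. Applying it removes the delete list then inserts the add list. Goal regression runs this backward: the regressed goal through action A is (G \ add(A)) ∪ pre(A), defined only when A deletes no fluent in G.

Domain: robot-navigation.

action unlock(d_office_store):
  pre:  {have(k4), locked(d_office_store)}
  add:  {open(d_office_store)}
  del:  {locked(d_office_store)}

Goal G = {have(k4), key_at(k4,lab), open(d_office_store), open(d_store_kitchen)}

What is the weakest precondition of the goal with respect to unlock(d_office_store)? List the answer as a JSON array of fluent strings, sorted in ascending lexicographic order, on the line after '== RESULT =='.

Compute (G \ add) ∪ pre:
  G ∩ del = {}  (empty — regression defined)
  G \ add = {have(k4), key_at(k4,lab), open(d_office_store), open(d_store_kitchen)} \ {open(d_office_store)} = {have(k4), key_at(k4,lab), open(d_store_kitchen)}
  ∪ pre   = {have(k4), key_at(k4,lab), open(d_store_kitchen)} ∪ {have(k4), locked(d_office_store)}
          = {have(k4), key_at(k4,lab), locked(d_office_store), open(d_store_kitchen)}

== RESULT ==
["have(k4)", "key_at(k4,lab)", "locked(d_office_store)", "open(d_store_kitchen)"]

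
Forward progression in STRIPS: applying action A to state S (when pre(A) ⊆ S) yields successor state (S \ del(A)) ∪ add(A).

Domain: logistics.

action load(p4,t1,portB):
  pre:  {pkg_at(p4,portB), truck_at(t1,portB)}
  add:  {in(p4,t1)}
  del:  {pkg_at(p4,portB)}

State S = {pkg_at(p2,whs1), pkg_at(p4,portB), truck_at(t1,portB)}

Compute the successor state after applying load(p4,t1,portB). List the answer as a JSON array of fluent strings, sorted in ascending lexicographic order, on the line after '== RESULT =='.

Progress:
  pre ⊆ S: {pkg_at(p4,portB), truck_at(t1,portB)} ⊆ S  — applicable
  S \ del = {pkg_at(p2,whs1), truck_at(t1,portB)}
  ∪ add   = {in(p4,t1), pkg_at(p2,whs1), truck_at(t1,portB)}

== RESULT ==
["in(p4,t1)", "pkg_at(p2,whs1)", "truck_at(t1,portB)"]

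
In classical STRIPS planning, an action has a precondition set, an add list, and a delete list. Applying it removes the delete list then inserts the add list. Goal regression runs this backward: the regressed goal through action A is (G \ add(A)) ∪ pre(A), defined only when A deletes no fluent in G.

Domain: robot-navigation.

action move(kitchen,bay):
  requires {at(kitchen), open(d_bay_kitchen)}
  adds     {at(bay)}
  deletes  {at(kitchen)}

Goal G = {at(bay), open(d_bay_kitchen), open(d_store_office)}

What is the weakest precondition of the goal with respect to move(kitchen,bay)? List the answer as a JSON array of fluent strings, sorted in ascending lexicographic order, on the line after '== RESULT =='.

Compute (G \ add) ∪ pre:
  G ∩ del = {}  (empty — regression defined)
  G \ add = {at(bay), open(d_bay_kitchen), open(d_store_office)} \ {at(bay)} = {open(d_bay_kitchen), open(d_store_office)}
  ∪ pre   = {open(d_bay_kitchen), open(d_store_office)} ∪ {at(kitchen), open(d_bay_kitchen)}
          = {at(kitchen), open(d_bay_kitchen), open(d_store_office)}

== RESULT ==
["at(kitchen)", "open(d_bay_kitchen)", "open(d_store_office)"]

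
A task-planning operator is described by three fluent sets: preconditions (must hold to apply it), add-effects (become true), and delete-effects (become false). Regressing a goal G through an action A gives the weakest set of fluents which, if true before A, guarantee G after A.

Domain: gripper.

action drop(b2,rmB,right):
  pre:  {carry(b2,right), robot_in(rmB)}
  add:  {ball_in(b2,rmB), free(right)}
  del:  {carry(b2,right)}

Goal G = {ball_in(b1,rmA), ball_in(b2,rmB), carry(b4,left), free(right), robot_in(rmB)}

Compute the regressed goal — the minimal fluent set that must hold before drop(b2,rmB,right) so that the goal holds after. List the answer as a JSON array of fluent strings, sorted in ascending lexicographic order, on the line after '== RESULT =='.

Regress:
  G ∩ del = {}  (empty — regression defined)
  G \ add = {ball_in(b1,rmA), ball_in(b2,rmB), carry(b4,left), free(right), robot_in(rmB)} \ {ball_in(b2,rmB), free(right)} = {ball_in(b1,rmA), carry(b4,left), robot_in(rmB)}
  ∪ pre   = {ball_in(b1,rmA), carry(b4,left), robot_in(rmB)} ∪ {carry(b2,right), robot_in(rmB)}
          = {ball_in(b1,rmA), carry(b2,right), carry(b4,left), robot_in(rmB)}

== RESULT ==
["ball_in(b1,rmA)", "carry(b2,right)", "carry(b4,left)", "robot_in(rmB)"]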